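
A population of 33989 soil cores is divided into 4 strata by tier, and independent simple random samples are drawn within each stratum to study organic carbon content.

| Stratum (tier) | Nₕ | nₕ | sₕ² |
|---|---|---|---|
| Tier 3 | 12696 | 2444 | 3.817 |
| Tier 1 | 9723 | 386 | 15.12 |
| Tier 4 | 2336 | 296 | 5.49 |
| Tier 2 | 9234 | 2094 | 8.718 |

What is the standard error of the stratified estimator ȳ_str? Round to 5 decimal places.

0.05973

Var(ȳ_str) = Σₕ Wₕ²(1 − fₕ)sₕ²/nₕ with Wₕ = Nₕ/N, N = 33989.
Tier 3: Wₕ = 0.37353261; term = 0.37353261²·(1 − 0.19250158)·3.817/2444 = 1.7596233 × 10^-4.
Tier 1: Wₕ = 0.28606314; term = 0.28606314²·(1 − 0.03969968)·15.12/386 = 0.0030781895.
Tier 4: Wₕ = 0.06872812; term = 0.06872812²·(1 − 0.12671233)·5.49/296 = 7.6508003 × 10^-5.
Tier 2: Wₕ = 0.27167613; term = 0.27167613²·(1 − 0.22677063)·8.718/2094 = 2.3760277 × 10^-4.
Sum = 0.0035682626.
SE = √(0.0035682626) = 0.05973.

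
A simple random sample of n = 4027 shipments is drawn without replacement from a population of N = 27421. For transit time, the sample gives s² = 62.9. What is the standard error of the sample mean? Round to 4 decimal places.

Under SRS without replacement, Var(ȳ) = (1 − f)·s²/n with f = n/N = 4027/27421 = 0.14685825.
Var(ȳ) = (1 − 0.14685825)·62.9/4027 = 0.85314175·0.015619568 = 0.013325706.
SE(ȳ) = √(0.013325706) = 0.1154.

0.1154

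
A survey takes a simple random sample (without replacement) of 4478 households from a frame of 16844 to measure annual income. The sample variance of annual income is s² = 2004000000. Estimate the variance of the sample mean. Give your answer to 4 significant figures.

328500

Under SRS without replacement, Var(ȳ) = (1 − f)·s²/n with f = n/N = 4478/16844 = 0.26585134.
Var(ȳ) = (1 − 0.26585134)·2004000000/4478 = 0.73414866·447521.21 = 328547.1.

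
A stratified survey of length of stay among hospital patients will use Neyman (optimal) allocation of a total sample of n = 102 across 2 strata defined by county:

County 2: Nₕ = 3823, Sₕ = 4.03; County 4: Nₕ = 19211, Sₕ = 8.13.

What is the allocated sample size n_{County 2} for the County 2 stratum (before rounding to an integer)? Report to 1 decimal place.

Neyman allocation: nₕ = n·NₕSₕ / Σⱼ NⱼSⱼ.
Σ NⱼSⱼ = 3823·4.03 + 19211·8.13 = 171592.12.
n_{County 2} = 102·3823·4.03 / 171592.12 = 9.2.

9.2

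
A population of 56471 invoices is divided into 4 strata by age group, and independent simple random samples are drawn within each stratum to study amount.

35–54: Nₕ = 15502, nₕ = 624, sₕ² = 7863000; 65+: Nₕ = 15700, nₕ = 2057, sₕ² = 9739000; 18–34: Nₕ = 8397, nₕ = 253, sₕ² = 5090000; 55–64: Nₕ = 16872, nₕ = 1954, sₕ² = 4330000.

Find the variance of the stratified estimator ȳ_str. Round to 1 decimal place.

1835.7

Var(ȳ_str) = Σₕ Wₕ²(1 − fₕ)sₕ²/nₕ with Wₕ = Nₕ/N, N = 56471.
35–54: Wₕ = 0.27451258; term = 0.27451258²·(1 − 0.04025287)·7863000/624 = 911.34962.
65+: Wₕ = 0.27801881; term = 0.27801881²·(1 − 0.13101911)·9739000/2057 = 318.00844.
18–34: Wₕ = 0.14869579; term = 0.14869579²·(1 − 0.03012981)·5090000/253 = 431.4279.
55–64: Wₕ = 0.29877282; term = 0.29877282²·(1 − 0.11581318)·4330000/1954 = 174.8999.
Sum = 1835.6859.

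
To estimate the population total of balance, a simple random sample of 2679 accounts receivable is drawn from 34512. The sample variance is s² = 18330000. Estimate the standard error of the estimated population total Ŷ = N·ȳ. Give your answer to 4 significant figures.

Var(Ŷ) = N²·Var(ȳ) = N²·(1 − n/N)·s²/n.
f = 2679/34512 = 0.07762517; Var(ȳ) = 0.92237483·18330000/2679 = 6310.9857.
Var(Ŷ) = 34512² · 6310.9857 = 7.5168771 × 10^12.
SE(Ŷ) = √(7.5168771 × 10^12) = 2.742 × 10^6.

2.742 × 10^6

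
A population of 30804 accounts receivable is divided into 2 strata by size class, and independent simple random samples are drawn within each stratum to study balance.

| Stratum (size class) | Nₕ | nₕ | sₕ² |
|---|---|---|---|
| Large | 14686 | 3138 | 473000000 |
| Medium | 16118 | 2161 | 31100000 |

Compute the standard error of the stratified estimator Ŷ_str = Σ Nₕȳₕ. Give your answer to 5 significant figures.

5.3666 × 10^6

Var(Ŷ_str) = Σₕ Nₕ²(1 − fₕ)sₕ²/nₕ.
Large: 14686²·(1 − 3138/14686)·473000000/3138 = 2.5563393 × 10^13.
Medium: 16118²·(1 − 2161/16118)·31100000/2161 = 3.2374931 × 10^12.
Sum = 2.8800886 × 10^13.
SE = √(2.8800886 × 10^13) = 5.3666 × 10^6.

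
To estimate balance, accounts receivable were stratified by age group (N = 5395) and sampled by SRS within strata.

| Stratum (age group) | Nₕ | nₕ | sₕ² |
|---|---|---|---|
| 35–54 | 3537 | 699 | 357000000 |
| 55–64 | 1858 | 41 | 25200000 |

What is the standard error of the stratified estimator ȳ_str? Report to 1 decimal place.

497.4

Var(ȳ_str) = Σₕ Wₕ²(1 − fₕ)sₕ²/nₕ with Wₕ = Nₕ/N, N = 5395.
35–54: Wₕ = 0.65560704; term = 0.65560704²·(1 − 0.19762511)·357000000/699 = 176139.03.
55–64: Wₕ = 0.34439296; term = 0.34439296²·(1 − 0.02206674)·25200000/41 = 71290.953.
Sum = 247429.98.
SE = √(247429.98) = 497.4.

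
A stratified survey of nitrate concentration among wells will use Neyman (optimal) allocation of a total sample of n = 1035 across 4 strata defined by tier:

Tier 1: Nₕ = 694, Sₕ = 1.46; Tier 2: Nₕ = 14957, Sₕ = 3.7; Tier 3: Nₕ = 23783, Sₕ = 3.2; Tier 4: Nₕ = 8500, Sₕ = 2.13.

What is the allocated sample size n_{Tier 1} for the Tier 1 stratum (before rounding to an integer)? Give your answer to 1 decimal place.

Neyman allocation: nₕ = n·NₕSₕ / Σⱼ NⱼSⱼ.
Σ NⱼSⱼ = 694·1.46 + 14957·3.7 + 23783·3.2 + 8500·2.13 = 150564.74.
n_{Tier 1} = 1035·694·1.46 / 150564.74 = 7.0.

7.0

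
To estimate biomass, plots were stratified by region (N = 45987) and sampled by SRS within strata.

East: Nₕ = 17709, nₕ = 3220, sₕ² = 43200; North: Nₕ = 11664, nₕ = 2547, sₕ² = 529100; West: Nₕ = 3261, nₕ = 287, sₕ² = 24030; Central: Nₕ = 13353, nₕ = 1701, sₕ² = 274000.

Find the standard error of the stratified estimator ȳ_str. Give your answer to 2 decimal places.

4.93

Var(ȳ_str) = Σₕ Wₕ²(1 − fₕ)sₕ²/nₕ with Wₕ = Nₕ/N, N = 45987.
East: Wₕ = 0.38508709; term = 0.38508709²·(1 − 0.18182845)·43200/3220 = 1.6277592.
North: Wₕ = 0.25363690; term = 0.25363690²·(1 − 0.21836420)·529100/2547 = 10.445714.
West: Wₕ = 0.07091134; term = 0.07091134²·(1 − 0.08800981)·24030/287 = 0.38396663.
Central: Wₕ = 0.29036467; term = 0.29036467²·(1 − 0.12738710)·274000/1701 = 11.851011.
Sum = 24.308451.
SE = √(24.308451) = 4.93.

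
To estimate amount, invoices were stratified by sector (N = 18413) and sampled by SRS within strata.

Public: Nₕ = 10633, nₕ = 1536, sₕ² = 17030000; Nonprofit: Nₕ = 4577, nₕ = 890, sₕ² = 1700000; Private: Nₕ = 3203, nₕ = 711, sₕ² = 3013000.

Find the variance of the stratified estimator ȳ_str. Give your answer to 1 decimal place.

Var(ȳ_str) = Σₕ Wₕ²(1 − fₕ)sₕ²/nₕ with Wₕ = Nₕ/N, N = 18413.
Public: Wₕ = 0.57747244; term = 0.57747244²·(1 − 0.14445594)·17030000/1536 = 3163.2123.
Nonprofit: Wₕ = 0.24857438; term = 0.24857438²·(1 − 0.19445051)·1700000/890 = 95.074458.
Private: Wₕ = 0.17395319; term = 0.17395319²·(1 − 0.22197939)·3013000/711 = 99.766653.
Sum = 3358.0534.

3358.1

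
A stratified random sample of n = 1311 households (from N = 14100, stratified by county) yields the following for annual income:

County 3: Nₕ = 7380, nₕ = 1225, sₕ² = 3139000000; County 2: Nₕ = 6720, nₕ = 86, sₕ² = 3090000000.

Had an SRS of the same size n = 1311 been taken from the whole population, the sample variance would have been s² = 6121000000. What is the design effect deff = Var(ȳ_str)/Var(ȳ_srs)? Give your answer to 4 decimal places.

2.0408

Var(ȳ_str) = Σ Wₕ²(1−fₕ)sₕ²/nₕ with Wₕ = Nₕ/14100:
  County 3: (7380/14100)²·(1−1225/7380)·3139000000/1225 = 585465.65
  County 2: (6720/14100)²·(1−86/6720)·3090000000/86 = 8.0568735 × 10^6
  → Var(ȳ_str) = 8.6423392 × 10^6.
Var(ȳ_srs) = (1 − 1311/14100)·6121000000/1311 = 4.2348415 × 10^6.
deff = (8.6423392 × 10^6) / (4.2348415 × 10^6) = 2.0408.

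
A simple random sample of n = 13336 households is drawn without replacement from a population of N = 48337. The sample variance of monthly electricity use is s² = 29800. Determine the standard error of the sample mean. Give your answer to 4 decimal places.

1.2720

Under SRS without replacement, Var(ȳ) = (1 − f)·s²/n with f = n/N = 13336/48337 = 0.27589631.
Var(ȳ) = (1 − 0.27589631)·29800/13336 = 0.72410369·2.2345531 = 1.6180481.
SE(ȳ) = √(1.6180481) = 1.2720.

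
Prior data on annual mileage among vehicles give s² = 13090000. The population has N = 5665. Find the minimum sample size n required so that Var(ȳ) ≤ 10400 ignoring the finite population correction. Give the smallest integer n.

1259

Without fpc, n₀ = s²/D = 13090000/10400 = 1258.6538.
Rounding up, n = 1259.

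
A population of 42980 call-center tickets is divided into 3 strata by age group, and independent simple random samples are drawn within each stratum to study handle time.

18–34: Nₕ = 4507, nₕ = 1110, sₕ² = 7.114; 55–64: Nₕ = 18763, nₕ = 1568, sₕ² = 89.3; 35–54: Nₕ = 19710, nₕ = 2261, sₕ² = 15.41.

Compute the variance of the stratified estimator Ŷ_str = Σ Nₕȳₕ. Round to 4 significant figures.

Var(Ŷ_str) = Σₕ Nₕ²(1 − fₕ)sₕ²/nₕ.
18–34: 4507²·(1 − 1110/4507)·7.114/1110 = 98123.716.
55–64: 18763²·(1 − 1568/18763)·89.3/1568 = 1.837426 × 10^7.
35–54: 19710²·(1 − 2261/19710)·15.41/2261 = 2.3440088 × 10^6.
Sum = 2.0816393 × 10^7.

2.082 × 10^7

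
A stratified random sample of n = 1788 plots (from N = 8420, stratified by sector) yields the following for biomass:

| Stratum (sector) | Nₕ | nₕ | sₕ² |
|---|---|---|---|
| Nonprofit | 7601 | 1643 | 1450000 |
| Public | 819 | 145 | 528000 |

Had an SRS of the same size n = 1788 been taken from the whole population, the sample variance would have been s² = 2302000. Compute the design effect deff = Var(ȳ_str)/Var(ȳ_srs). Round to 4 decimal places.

0.5839

Var(ȳ_str) = Σ Wₕ²(1−fₕ)sₕ²/nₕ with Wₕ = Nₕ/8420:
  Nonprofit: (7601/8420)²·(1−1643/7601)·1450000/1643 = 563.73823
  Public: (819/8420)²·(1−145/819)·528000/145 = 28.35212
  → Var(ȳ_str) = 592.09035.
Var(ȳ_srs) = (1 − 1788/8420)·2302000/1788 = 1014.0754.
deff = 592.09035 / 1014.0754 = 0.5839.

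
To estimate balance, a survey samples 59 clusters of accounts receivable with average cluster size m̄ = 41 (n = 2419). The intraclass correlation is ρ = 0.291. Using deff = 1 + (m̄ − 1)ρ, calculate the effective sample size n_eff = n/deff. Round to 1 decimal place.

191.4

deff = 1 + (41 − 1)·0.291 = 1 + 11.64 = 12.64.
n_eff = 2419 / 12.64 = 191.4.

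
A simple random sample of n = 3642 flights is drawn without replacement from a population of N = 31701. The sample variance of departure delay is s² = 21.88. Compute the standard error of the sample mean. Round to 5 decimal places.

Under SRS without replacement, Var(ȳ) = (1 − f)·s²/n with f = n/N = 3642/31701 = 0.11488597.
Var(ȳ) = (1 − 0.11488597)·21.88/3642 = 0.88511403·0.0060076881 = 0.005317489.
SE(ȳ) = √(0.005317489) = 0.07292.

0.07292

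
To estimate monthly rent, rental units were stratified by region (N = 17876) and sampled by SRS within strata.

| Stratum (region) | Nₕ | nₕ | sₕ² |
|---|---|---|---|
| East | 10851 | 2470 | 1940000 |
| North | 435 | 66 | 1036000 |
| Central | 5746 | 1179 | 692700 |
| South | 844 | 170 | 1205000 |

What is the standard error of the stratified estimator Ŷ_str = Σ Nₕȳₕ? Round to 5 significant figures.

305610

Var(Ŷ_str) = Σₕ Nₕ²(1 − fₕ)sₕ²/nₕ.
East: 10851²·(1 − 2470/10851)·1940000/2470 = 7.1428311 × 10^10.
North: 435²·(1 − 66/435)·1036000/66 = 2.5195991 × 10^9.
Central: 5746²·(1 − 1179/5746)·692700/1179 = 1.5417999 × 10^10.
South: 844²·(1 − 170/844)·1205000/170 = 4.0321852 × 10^9.
Sum = 9.3398094 × 10^10.
SE = √(9.3398094 × 10^10) = 305610.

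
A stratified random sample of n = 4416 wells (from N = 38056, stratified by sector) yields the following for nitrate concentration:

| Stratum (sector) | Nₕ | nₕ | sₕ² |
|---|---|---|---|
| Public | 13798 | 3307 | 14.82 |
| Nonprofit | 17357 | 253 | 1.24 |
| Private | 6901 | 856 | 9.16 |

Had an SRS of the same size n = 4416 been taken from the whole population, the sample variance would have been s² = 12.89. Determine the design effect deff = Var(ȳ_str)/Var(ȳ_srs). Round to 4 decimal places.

0.6824

Var(ȳ_str) = Σ Wₕ²(1−fₕ)sₕ²/nₕ with Wₕ = Nₕ/38056:
  Public: (13798/38056)²·(1−3307/13798)·14.82/3307 = 4.4792031 × 10^-4
  Nonprofit: (17357/38056)²·(1−253/17357)·1.24/253 = 0.0010046788
  Private: (6901/38056)²·(1−856/6901)·9.16/856 = 3.0823629 × 10^-4
  → Var(ȳ_str) = 0.0017608354.
Var(ȳ_srs) = (1 − 4416/38056)·12.89/4416 = 0.0025802198.
deff = 0.0017608354 / 0.0025802198 = 0.6824.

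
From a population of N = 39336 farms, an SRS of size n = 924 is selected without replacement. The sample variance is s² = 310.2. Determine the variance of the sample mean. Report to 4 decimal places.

0.3278

Under SRS without replacement, Var(ȳ) = (1 − f)·s²/n with f = n/N = 924/39336 = 0.02348993.
Var(ȳ) = (1 − 0.02348993)·310.2/924 = 0.97651007·0.33571429 = 0.32782838.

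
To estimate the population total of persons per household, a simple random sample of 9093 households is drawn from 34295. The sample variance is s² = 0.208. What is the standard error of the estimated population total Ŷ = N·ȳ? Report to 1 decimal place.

Var(Ŷ) = N²·Var(ȳ) = N²·(1 − n/N)·s²/n.
f = 9093/34295 = 0.26514069; Var(ȳ) = 0.73485931·0.208/9093 = 1.6809715 × 10^-5.
Var(Ŷ) = 34295² · (1.6809715 × 10^-5) = 19770.696.
SE(Ŷ) = √(19770.696) = 140.6.

140.6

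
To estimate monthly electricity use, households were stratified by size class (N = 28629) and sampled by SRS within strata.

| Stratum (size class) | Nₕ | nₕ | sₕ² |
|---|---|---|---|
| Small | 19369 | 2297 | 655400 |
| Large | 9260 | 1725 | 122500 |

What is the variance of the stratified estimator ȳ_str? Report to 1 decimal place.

Var(ȳ_str) = Σₕ Wₕ²(1 − fₕ)sₕ²/nₕ with Wₕ = Nₕ/N, N = 28629.
Small: Wₕ = 0.67655175; term = 0.67655175²·(1 − 0.11859156)·655400/2297 = 115.11308.
Large: Wₕ = 0.32344825; term = 0.32344825²·(1 − 0.18628510)·122500/1725 = 6.0454534.
Sum = 121.15853.

121.2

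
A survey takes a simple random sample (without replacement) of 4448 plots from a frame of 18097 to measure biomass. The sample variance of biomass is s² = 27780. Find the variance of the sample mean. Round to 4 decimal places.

4.7104

Under SRS without replacement, Var(ȳ) = (1 − f)·s²/n with f = n/N = 4448/18097 = 0.24578659.
Var(ȳ) = (1 − 0.24578659)·27780/4448 = 0.75421341·6.2455036 = 4.7104425.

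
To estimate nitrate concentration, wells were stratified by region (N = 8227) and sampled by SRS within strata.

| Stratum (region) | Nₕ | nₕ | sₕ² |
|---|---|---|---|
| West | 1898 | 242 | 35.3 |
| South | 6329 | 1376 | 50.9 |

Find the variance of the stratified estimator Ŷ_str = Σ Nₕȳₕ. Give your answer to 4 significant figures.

Var(Ŷ_str) = Σₕ Nₕ²(1 − fₕ)sₕ²/nₕ.
West: 1898²·(1 − 242/1898)·35.3/242 = 458475.23.
South: 6329²·(1 − 1376/6329)·50.9/1376 = 1.1595855 × 10^6.
Sum = 1.6180607 × 10^6.

1.618 × 10^6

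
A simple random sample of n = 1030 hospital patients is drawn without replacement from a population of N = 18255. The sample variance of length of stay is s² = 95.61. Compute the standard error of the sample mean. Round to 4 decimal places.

0.2960

Under SRS without replacement, Var(ȳ) = (1 − f)·s²/n with f = n/N = 1030/18255 = 0.05642290.
Var(ȳ) = (1 − 0.05642290)·95.61/1030 = 0.94357710·0.092825243 = 0.087587774.
SE(ȳ) = √(0.087587774) = 0.2960.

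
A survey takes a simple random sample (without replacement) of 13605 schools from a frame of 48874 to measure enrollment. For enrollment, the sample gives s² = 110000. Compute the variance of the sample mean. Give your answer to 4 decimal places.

Under SRS without replacement, Var(ȳ) = (1 − f)·s²/n with f = n/N = 13605/48874 = 0.27836887.
Var(ȳ) = (1 − 0.27836887)·110000/13605 = 0.72163113·8.0852628 = 5.8345773.

5.8346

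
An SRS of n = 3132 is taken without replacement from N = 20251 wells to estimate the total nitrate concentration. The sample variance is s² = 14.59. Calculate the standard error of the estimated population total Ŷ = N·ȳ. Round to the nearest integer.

Var(Ŷ) = N²·Var(ȳ) = N²·(1 − n/N)·s²/n.
f = 3132/20251 = 0.15465903; Var(ȳ) = 0.84534097·14.59/3132 = 0.003937907.
Var(Ŷ) = 20251² · 0.003937907 = 1.6149475 × 10^6.
SE(Ŷ) = √(1.6149475 × 10^6) = 1271.

1271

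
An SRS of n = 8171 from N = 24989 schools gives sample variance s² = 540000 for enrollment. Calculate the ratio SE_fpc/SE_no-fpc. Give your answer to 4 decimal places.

0.8204

f = n/N = 8171/24989 = 0.32698387.
SE_no-fpc = √(s²/n) = 8.1294146; SE_fpc = √((1−f)s²/n) = 6.6691734.
Ratio = √(1−f) = 0.82037560.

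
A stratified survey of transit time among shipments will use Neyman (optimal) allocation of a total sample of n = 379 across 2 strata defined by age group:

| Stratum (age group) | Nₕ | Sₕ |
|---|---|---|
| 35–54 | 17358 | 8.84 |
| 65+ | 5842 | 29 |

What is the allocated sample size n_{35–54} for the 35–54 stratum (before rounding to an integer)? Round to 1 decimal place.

180.1

Neyman allocation: nₕ = n·NₕSₕ / Σⱼ NⱼSⱼ.
Σ NⱼSⱼ = 17358·8.84 + 5842·29 = 322862.72.
n_{35–54} = 379·17358·8.84 / 322862.72 = 180.1.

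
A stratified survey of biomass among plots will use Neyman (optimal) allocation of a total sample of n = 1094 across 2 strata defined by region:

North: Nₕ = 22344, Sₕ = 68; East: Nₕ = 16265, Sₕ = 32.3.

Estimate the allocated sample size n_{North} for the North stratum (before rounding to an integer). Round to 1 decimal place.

812.9

Neyman allocation: nₕ = n·NₕSₕ / Σⱼ NⱼSⱼ.
Σ NⱼSⱼ = 22344·68 + 16265·32.3 = 2.0447515 × 10^6.
n_{North} = 1094·22344·68 / (2.0447515 × 10^6) = 812.9.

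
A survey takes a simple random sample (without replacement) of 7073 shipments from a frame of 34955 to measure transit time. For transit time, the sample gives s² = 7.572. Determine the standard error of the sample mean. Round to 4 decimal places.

Under SRS without replacement, Var(ȳ) = (1 − f)·s²/n with f = n/N = 7073/34955 = 0.20234587.
Var(ȳ) = (1 − 0.20234587)·7.572/7073 = 0.79765413·0.00107055 = 8.5392861 × 10^-4.
SE(ȳ) = √(8.5392861 × 10^-4) = 0.0292.

0.0292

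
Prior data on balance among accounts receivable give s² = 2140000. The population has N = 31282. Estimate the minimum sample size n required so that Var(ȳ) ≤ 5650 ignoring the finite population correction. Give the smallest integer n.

379

Without fpc, n₀ = s²/D = 2140000/5650 = 378.7611.
Rounding up, n = 379.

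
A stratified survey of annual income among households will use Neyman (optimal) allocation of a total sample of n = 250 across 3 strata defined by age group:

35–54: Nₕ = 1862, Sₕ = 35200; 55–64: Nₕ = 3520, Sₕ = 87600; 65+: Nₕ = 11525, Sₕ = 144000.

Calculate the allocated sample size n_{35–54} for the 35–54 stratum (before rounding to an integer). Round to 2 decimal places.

8.06

Neyman allocation: nₕ = n·NₕSₕ / Σⱼ NⱼSⱼ.
Σ NⱼSⱼ = 1862·35200 + 3520·87600 + 11525·144000 = 2.0334944 × 10^9.
n_{35–54} = 250·1862·35200 / (2.0334944 × 10^9) = 8.06.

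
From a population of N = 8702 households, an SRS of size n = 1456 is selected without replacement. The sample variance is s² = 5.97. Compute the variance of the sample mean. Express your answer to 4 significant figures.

0.003414

Under SRS without replacement, Var(ȳ) = (1 − f)·s²/n with f = n/N = 1456/8702 = 0.16731786.
Var(ȳ) = (1 − 0.16731786)·5.97/1456 = 0.83268214·0.0041002747 = 0.0034142255.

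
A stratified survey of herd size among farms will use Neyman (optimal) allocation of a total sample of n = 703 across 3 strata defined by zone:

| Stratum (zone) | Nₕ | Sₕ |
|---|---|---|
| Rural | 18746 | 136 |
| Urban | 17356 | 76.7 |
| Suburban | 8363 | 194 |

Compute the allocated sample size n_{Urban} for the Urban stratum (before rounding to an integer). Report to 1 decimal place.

Neyman allocation: nₕ = n·NₕSₕ / Σⱼ NⱼSⱼ.
Σ NⱼSⱼ = 18746·136 + 17356·76.7 + 8363·194 = 5.5030832 × 10^6.
n_{Urban} = 703·17356·76.7 / (5.5030832 × 10^6) = 170.1.

170.1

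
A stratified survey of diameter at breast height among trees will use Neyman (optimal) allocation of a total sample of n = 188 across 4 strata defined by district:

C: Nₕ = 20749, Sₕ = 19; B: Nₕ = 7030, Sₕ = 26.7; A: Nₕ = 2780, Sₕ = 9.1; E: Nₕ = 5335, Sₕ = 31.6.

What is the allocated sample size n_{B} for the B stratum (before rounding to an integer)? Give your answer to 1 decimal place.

Neyman allocation: nₕ = n·NₕSₕ / Σⱼ NⱼSⱼ.
Σ NⱼSⱼ = 20749·19 + 7030·26.7 + 2780·9.1 + 5335·31.6 = 775816.
n_{B} = 188·7030·26.7 / 775816 = 45.5.

45.5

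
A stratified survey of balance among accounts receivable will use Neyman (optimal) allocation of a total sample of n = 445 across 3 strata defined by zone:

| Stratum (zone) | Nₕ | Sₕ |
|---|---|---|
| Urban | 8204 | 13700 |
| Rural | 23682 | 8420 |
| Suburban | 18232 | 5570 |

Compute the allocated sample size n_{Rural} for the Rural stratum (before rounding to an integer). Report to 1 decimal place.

214.7

Neyman allocation: nₕ = n·NₕSₕ / Σⱼ NⱼSⱼ.
Σ NⱼSⱼ = 8204·13700 + 23682·8420 + 18232·5570 = 4.1334948 × 10^8.
n_{Rural} = 445·23682·8420 / (4.1334948 × 10^8) = 214.7.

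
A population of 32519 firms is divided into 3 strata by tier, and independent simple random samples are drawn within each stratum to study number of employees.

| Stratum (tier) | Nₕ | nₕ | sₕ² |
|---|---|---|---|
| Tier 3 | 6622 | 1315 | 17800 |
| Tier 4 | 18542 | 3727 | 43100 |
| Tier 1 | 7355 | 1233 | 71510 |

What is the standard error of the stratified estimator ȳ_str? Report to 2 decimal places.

2.43

Var(ȳ_str) = Σₕ Wₕ²(1 − fₕ)sₕ²/nₕ with Wₕ = Nₕ/N, N = 32519.
Tier 3: Wₕ = 0.20363480; term = 0.20363480²·(1 − 0.19858049)·17800/1315 = 0.44984008.
Tier 4: Wₕ = 0.57018974; term = 0.57018974²·(1 − 0.20100313)·43100/3727 = 3.0040126.
Tier 1: Wₕ = 0.22617547; term = 0.22617547²·(1 − 0.16764106)·71510/1233 = 2.469479.
Sum = 5.9233317.
SE = √(5.9233317) = 2.43.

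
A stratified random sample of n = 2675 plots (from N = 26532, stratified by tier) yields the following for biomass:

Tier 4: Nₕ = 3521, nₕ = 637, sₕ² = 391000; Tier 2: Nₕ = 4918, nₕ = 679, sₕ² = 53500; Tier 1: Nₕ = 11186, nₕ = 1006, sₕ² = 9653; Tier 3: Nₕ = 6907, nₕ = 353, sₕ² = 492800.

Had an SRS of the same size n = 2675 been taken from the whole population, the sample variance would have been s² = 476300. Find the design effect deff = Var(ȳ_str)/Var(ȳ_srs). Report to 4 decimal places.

0.6403

Var(ȳ_str) = Σ Wₕ²(1−fₕ)sₕ²/nₕ with Wₕ = Nₕ/26532:
  Tier 4: (3521/26532)²·(1−637/3521)·391000/637 = 8.8543896
  Tier 2: (4918/26532)²·(1−679/4918)·53500/679 = 2.3334364
  Tier 1: (11186/26532)²·(1−1006/11186)·9653/1006 = 1.5521974
  Tier 3: (6907/26532)²·(1−353/6907)·492800/353 = 89.774276
  → Var(ȳ_str) = 102.5143.
Var(ȳ_srs) = (1 − 2675/26532)·476300/2675 = 160.10417.
deff = 102.5143 / 160.10417 = 0.6403.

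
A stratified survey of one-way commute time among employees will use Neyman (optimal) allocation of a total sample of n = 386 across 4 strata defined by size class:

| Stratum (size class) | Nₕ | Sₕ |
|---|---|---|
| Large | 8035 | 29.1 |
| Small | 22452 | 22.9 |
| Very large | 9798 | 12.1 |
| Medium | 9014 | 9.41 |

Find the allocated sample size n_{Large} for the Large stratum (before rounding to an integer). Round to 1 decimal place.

Neyman allocation: nₕ = n·NₕSₕ / Σⱼ NⱼSⱼ.
Σ NⱼSⱼ = 8035·29.1 + 22452·22.9 + 9798·12.1 + 9014·9.41 = 951346.84.
n_{Large} = 386·8035·29.1 / 951346.84 = 94.9.

94.9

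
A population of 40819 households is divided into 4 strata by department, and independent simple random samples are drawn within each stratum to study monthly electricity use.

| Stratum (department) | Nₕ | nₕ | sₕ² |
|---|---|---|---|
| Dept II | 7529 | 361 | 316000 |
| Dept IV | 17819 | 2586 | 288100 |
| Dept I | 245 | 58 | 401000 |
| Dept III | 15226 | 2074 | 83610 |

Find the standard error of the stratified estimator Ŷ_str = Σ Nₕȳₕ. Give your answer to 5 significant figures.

Var(Ŷ_str) = Σₕ Nₕ²(1 − fₕ)sₕ²/nₕ.
Dept II: 7529²·(1 − 361/7529)·316000/361 = 4.7240575 × 10^10.
Dept IV: 17819²·(1 − 2586/17819)·288100/2586 = 3.024012 × 10^10.
Dept I: 245²·(1 − 58/245)·401000/58 = 3.1675543 × 10^8.
Dept III: 15226²·(1 − 2074/15226)·83610/2074 = 8.072854 × 10^9.
Sum = 8.5870304 × 10^10.
SE = √(8.5870304 × 10^10) = 293040.

293040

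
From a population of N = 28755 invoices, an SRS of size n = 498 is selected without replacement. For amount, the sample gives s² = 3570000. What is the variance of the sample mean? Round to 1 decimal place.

Under SRS without replacement, Var(ȳ) = (1 − f)·s²/n with f = n/N = 498/28755 = 0.01731873.
Var(ȳ) = (1 − 0.01731873)·3570000/498 = 0.98268127·7168.6747 = 7044.5224.

7044.5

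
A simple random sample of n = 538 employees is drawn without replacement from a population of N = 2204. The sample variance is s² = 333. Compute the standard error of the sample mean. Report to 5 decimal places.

0.68401

Under SRS without replacement, Var(ȳ) = (1 − f)·s²/n with f = n/N = 538/2204 = 0.24410163.
Var(ȳ) = (1 − 0.24410163)·333/538 = 0.75589837·0.61895911 = 0.46787018.
SE(ȳ) = √(0.46787018) = 0.68401.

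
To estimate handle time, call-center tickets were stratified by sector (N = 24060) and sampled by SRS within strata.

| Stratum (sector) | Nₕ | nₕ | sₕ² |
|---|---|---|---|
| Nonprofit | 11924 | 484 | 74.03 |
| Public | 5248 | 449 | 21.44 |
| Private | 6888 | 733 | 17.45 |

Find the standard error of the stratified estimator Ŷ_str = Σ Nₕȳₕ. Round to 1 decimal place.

Var(Ŷ_str) = Σₕ Nₕ²(1 − fₕ)sₕ²/nₕ.
Nonprofit: 11924²·(1 − 484/11924)·74.03/484 = 2.0864615 × 10^7.
Public: 5248²·(1 − 449/5248)·21.44/449 = 1.202605 × 10^6.
Private: 6888²·(1 − 733/6888)·17.45/733 = 1.0092823 × 10^6.
Sum = 2.3076502 × 10^7.
SE = √(2.3076502 × 10^7) = 4803.8.

4803.8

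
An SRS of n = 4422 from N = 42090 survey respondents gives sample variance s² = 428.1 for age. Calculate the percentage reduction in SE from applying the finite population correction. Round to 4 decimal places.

5.3988

f = n/N = 4422/42090 = 0.10506058.
SE_no-fpc = √(s²/n) = 0.3111453; SE_fpc = √((1−f)s²/n) = 0.2943473.
Ratio = √(1−f) = 0.94601238. Reduction = 100·(1 − 0.94601238) = 5.3988%.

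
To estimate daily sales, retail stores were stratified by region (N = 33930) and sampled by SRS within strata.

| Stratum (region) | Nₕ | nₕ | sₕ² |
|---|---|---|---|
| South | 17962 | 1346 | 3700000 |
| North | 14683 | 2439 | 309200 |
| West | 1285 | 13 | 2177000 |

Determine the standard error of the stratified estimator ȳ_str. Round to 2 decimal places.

Var(ȳ_str) = Σₕ Wₕ²(1 − fₕ)sₕ²/nₕ with Wₕ = Nₕ/N, N = 33930.
South: Wₕ = 0.52938403; term = 0.52938403²·(1 − 0.07493598)·3700000/1346 = 712.63988.
North: Wₕ = 0.43274388; term = 0.43274388²·(1 − 0.16611047)·309200/2439 = 19.796941.
West: Wₕ = 0.03787209; term = 0.03787209²·(1 − 0.01011673)·2177000/13 = 237.75935.
Sum = 970.19617.
SE = √(970.19617) = 31.15.

31.15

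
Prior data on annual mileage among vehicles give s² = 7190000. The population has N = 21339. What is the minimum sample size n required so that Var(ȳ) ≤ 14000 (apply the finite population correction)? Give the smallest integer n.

502

Without fpc, n₀ = s²/D = 7190000/14000 = 513.5714.
With fpc, (1 − n/N)·s²/n ≤ D requires n ≥ n₀/(1 + n₀/N) = 513.5714/(1 + 513.5714/21339) = 501.5016.
Rounding up, n = 502.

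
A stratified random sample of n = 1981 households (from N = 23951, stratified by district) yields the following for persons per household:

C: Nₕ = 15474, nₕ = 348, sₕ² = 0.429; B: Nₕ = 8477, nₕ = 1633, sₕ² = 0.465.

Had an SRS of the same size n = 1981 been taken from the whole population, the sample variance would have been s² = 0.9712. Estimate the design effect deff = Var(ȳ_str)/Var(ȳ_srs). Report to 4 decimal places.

Var(ȳ_str) = Σ Wₕ²(1−fₕ)sₕ²/nₕ with Wₕ = Nₕ/23951:
  C: (15474/23951)²·(1−348/15474)·0.429/348 = 5.0298778 × 10^-4
  B: (8477/23951)²·(1−1633/8477)·0.465/1633 = 2.8798618 × 10^-5
  → Var(ȳ_str) = 5.317864 × 10^-4.
Var(ȳ_srs) = (1 − 1981/23951)·0.9712/1981 = 4.4970799 × 10^-4.
deff = (5.317864 × 10^-4) / (4.4970799 × 10^-4) = 1.1825.

1.1825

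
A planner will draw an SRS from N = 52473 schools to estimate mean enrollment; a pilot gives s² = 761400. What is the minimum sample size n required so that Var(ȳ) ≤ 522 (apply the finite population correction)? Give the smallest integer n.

1420

Without fpc, n₀ = s²/D = 761400/522 = 1458.6207.
With fpc, (1 − n/N)·s²/n ≤ D requires n ≥ n₀/(1 + n₀/N) = 1458.6207/(1 + 1458.6207/52473) = 1419.1712.
Rounding up, n = 1420.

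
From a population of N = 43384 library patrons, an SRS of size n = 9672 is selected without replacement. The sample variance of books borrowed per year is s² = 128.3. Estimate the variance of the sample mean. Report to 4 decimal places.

Under SRS without replacement, Var(ȳ) = (1 − f)·s²/n with f = n/N = 9672/43384 = 0.22293933.
Var(ȳ) = (1 − 0.22293933)·128.3/9672 = 0.77706067·0.013265095 = 0.010307784.

0.0103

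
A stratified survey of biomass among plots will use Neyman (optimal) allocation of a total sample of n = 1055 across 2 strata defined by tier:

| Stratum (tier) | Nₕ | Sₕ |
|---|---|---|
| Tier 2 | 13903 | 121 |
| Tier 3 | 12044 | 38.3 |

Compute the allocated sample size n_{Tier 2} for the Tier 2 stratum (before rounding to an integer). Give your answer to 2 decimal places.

827.97

Neyman allocation: nₕ = n·NₕSₕ / Σⱼ NⱼSⱼ.
Σ NⱼSⱼ = 13903·121 + 12044·38.3 = 2.1435482 × 10^6.
n_{Tier 2} = 1055·13903·121 / (2.1435482 × 10^6) = 827.97.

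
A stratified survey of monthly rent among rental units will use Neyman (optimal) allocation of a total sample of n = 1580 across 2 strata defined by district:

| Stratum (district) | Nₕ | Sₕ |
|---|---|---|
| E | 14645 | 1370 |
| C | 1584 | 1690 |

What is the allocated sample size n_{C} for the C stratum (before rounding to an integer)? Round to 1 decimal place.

186.0

Neyman allocation: nₕ = n·NₕSₕ / Σⱼ NⱼSⱼ.
Σ NⱼSⱼ = 14645·1370 + 1584·1690 = 2.274061 × 10^7.
n_{C} = 1580·1584·1690 / (2.274061 × 10^7) = 186.0.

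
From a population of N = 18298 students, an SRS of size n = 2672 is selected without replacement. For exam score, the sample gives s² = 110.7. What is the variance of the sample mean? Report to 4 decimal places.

0.0354

Under SRS without replacement, Var(ȳ) = (1 − f)·s²/n with f = n/N = 2672/18298 = 0.14602689.
Var(ȳ) = (1 − 0.14602689)·110.7/2672 = 0.85397311·0.041429641 = 0.035379799.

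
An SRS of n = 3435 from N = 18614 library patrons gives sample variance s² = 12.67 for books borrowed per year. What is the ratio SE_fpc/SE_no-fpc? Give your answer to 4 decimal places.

0.9030

f = n/N = 3435/18614 = 0.18453852.
SE_no-fpc = √(s²/n) = 0.060733028; SE_fpc = √((1−f)s²/n) = 0.054843689.
Ratio = √(1−f) = 0.90302906.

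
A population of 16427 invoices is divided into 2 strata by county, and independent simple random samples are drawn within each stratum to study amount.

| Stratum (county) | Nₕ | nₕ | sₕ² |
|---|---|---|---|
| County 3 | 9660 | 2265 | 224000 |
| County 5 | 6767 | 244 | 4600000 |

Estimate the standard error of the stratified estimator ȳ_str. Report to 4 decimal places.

Var(ȳ_str) = Σₕ Wₕ²(1 − fₕ)sₕ²/nₕ with Wₕ = Nₕ/N, N = 16427.
County 3: Wₕ = 0.58805625; term = 0.58805625²·(1 − 0.23447205)·224000/2265 = 26.18054.
County 5: Wₕ = 0.41194375; term = 0.41194375²·(1 − 0.03605734)·4600000/244 = 3083.8628.
Sum = 3110.0433.
SE = √(3110.0433) = 55.7678.

55.7678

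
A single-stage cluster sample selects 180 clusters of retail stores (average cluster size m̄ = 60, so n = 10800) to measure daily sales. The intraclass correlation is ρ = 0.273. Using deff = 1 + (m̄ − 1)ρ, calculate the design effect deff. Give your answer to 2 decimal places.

17.11

deff = 1 + (60 − 1)·0.273 = 1 + 16.107 = 17.107.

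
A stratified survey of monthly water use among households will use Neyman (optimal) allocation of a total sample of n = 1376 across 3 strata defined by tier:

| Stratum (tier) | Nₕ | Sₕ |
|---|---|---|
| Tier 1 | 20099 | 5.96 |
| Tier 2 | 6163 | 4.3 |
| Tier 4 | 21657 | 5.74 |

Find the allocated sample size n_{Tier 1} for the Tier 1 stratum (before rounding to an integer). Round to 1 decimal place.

609.1

Neyman allocation: nₕ = n·NₕSₕ / Σⱼ NⱼSⱼ.
Σ NⱼSⱼ = 20099·5.96 + 6163·4.3 + 21657·5.74 = 270602.12.
n_{Tier 1} = 1376·20099·5.96 / 270602.12 = 609.1.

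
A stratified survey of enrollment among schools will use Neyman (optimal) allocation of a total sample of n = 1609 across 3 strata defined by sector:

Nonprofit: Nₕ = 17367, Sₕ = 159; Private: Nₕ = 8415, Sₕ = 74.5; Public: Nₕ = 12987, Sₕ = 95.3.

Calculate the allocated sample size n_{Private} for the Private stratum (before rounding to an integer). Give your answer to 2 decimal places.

218.06

Neyman allocation: nₕ = n·NₕSₕ / Σⱼ NⱼSⱼ.
Σ NⱼSⱼ = 17367·159 + 8415·74.5 + 12987·95.3 = 4.6259316 × 10^6.
n_{Private} = 1609·8415·74.5 / (4.6259316 × 10^6) = 218.06.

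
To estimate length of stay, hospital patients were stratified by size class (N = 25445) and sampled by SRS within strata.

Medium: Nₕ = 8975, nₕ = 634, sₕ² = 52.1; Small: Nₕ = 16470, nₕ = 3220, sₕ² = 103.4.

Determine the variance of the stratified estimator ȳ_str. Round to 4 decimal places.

0.0203

Var(ȳ_str) = Σₕ Wₕ²(1 − fₕ)sₕ²/nₕ with Wₕ = Nₕ/N, N = 25445.
Medium: Wₕ = 0.35272156; term = 0.35272156²·(1 − 0.07064067)·52.1/634 = 0.0095015867.
Small: Wₕ = 0.64727844; term = 0.64727844²·(1 − 0.19550698)·103.4/3220 = 0.010823538.
Sum = 0.020325125.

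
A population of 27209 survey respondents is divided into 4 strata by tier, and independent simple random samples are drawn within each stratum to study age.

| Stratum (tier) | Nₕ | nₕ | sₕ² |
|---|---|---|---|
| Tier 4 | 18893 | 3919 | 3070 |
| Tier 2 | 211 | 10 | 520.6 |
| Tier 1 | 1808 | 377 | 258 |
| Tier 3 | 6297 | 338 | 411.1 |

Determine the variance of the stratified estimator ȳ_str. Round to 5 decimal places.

Var(ȳ_str) = Σₕ Wₕ²(1 − fₕ)sₕ²/nₕ with Wₕ = Nₕ/N, N = 27209.
Tier 4: Wₕ = 0.69436583; term = 0.69436583²·(1 − 0.20743132)·3070/3919 = 0.29934824.
Tier 2: Wₕ = 0.00775479; term = 0.00775479²·(1 − 0.04739336)·520.6/10 = 0.0029823425.
Tier 1: Wₕ = 0.06644860; term = 0.06644860²·(1 − 0.20851770)·258/377 = 0.0023916149.
Tier 3: Wₕ = 0.23143078; term = 0.23143078²·(1 − 0.05367635)·411.1/338 = 0.061647106.
Sum = 0.3663693.

0.36637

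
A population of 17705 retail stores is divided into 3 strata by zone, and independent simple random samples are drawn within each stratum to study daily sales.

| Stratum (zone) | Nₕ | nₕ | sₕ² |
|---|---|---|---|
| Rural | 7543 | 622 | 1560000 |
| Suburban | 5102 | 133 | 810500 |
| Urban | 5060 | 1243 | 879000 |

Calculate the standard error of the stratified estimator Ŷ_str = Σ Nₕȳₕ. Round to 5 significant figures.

Var(Ŷ_str) = Σₕ Nₕ²(1 − fₕ)sₕ²/nₕ.
Rural: 7543²·(1 − 622/7543)·1560000/622 = 1.3093241 × 10^11.
Suburban: 5102²·(1 − 133/5102)·810500/133 = 1.5449372 × 10^11.
Urban: 5060²·(1 − 1243/5060)·879000/1243 = 1.3658104 × 10^10.
Sum = 2.9908423 × 10^11.
SE = √(2.9908423 × 10^11) = 546890.

546890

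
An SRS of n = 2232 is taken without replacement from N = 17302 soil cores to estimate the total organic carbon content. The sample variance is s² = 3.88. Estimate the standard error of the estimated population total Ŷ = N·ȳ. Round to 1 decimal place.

673.2

Var(Ŷ) = N²·Var(ȳ) = N²·(1 − n/N)·s²/n.
f = 2232/17302 = 0.12900243; Var(ȳ) = 0.87099757·3.88/2232 = 0.0015140997.
Var(Ŷ) = 17302² · 0.0015140997 = 453259.68.
SE(Ŷ) = √(453259.68) = 673.2.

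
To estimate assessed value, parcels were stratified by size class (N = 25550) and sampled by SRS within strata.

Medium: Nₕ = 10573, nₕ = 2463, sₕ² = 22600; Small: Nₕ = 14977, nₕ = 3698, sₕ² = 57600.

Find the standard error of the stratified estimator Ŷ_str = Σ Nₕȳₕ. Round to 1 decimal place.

Var(Ŷ_str) = Σₕ Nₕ²(1 − fₕ)sₕ²/nₕ.
Medium: 10573²·(1 − 2463/10573)·22600/2463 = 7.8679776 × 10^8.
Small: 14977²·(1 − 3698/14977)·57600/3698 = 2.6311827 × 10^9.
Sum = 3.4179805 × 10^9.
SE = √(3.4179805 × 10^9) = 58463.5.

58463.5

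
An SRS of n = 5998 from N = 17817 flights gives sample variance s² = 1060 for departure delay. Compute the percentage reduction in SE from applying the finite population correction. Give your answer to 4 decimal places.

18.5534

f = n/N = 5998/17817 = 0.33664478.
SE_no-fpc = √(s²/n) = 0.42038741; SE_fpc = √((1−f)s²/n) = 0.34239135.
Ratio = √(1−f) = 0.81446622. Reduction = 100·(1 − 0.81446622) = 18.5534%.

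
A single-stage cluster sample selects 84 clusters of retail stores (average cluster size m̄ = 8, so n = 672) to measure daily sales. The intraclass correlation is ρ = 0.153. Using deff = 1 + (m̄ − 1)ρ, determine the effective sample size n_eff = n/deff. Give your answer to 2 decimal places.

324.48

deff = 1 + (8 − 1)·0.153 = 1 + 1.071 = 2.071.
n_eff = 672 / 2.071 = 324.48.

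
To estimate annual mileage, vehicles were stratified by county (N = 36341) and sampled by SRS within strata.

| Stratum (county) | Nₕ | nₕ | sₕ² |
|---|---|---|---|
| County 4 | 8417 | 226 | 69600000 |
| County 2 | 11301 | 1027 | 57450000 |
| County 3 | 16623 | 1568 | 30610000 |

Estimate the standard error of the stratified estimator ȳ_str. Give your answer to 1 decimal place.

Var(ȳ_str) = Σₕ Wₕ²(1 − fₕ)sₕ²/nₕ with Wₕ = Nₕ/N, N = 36341.
County 4: Wₕ = 0.23161168; term = 0.23161168²·(1 − 0.02685042)·69600000/226 = 16076.863.
County 2: Wₕ = 0.31097108; term = 0.31097108²·(1 − 0.09087691)·57450000/1027 = 4917.9293.
County 3: Wₕ = 0.45741724; term = 0.45741724²·(1 − 0.09432714)·30610000/1568 = 3699.2501.
Sum = 24694.042.
SE = √(24694.042) = 157.1.

157.1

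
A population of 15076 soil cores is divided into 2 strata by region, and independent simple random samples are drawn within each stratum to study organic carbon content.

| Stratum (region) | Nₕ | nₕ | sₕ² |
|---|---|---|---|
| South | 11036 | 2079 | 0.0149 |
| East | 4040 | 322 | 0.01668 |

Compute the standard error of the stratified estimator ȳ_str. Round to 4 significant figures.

Var(ȳ_str) = Σₕ Wₕ²(1 − fₕ)sₕ²/nₕ with Wₕ = Nₕ/N, N = 15076.
South: Wₕ = 0.73202441; term = 0.73202441²·(1 − 0.18838347)·0.0149/2079 = 3.1169784 × 10^-6.
East: Wₕ = 0.26797559; term = 0.26797559²·(1 − 0.07970297)·0.01668/322 = 3.4234081 × 10^-6.
Sum = 6.5403865 × 10^-6.
SE = √(6.5403865 × 10^-6) = 0.002557.

0.002557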